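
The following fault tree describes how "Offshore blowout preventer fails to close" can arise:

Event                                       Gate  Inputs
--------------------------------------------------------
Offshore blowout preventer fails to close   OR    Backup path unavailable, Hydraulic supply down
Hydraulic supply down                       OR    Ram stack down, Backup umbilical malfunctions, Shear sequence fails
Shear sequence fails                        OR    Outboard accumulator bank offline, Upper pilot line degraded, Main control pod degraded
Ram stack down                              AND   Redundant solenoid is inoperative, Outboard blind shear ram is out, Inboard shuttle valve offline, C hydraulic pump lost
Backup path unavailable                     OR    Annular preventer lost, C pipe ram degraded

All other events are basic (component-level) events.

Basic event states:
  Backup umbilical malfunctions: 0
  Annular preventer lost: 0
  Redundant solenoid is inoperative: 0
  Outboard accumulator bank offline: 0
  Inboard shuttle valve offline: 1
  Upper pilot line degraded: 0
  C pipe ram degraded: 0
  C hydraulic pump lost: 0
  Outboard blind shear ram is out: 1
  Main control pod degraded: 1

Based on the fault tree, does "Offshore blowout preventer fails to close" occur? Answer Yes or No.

Yes

Backup path unavailable [OR]: Annular preventer lost=not, C pipe ram degraded=not → no input occurs → does not occur.
Ram stack down [AND]: Redundant solenoid is inoperative=not, Outboard blind shear ram is out=occurs, Inboard shuttle valve offline=occurs, C hydraulic pump lost=not → not all inputs occur → does not occur.
Shear sequence fails [OR]: Outboard accumulator bank offline=not, Upper pilot line degraded=not, Main control pod degraded=occurs → at least one input occurs → occurs.
Hydraulic supply down [OR]: Ram stack down=not, Backup umbilical malfunctions=not, Shear sequence fails=occurs → at least one input occurs → occurs.
Offshore blowout preventer fails to close [OR]: Backup path unavailable=not, Hydraulic supply down=occurs → at least one input occurs → occurs.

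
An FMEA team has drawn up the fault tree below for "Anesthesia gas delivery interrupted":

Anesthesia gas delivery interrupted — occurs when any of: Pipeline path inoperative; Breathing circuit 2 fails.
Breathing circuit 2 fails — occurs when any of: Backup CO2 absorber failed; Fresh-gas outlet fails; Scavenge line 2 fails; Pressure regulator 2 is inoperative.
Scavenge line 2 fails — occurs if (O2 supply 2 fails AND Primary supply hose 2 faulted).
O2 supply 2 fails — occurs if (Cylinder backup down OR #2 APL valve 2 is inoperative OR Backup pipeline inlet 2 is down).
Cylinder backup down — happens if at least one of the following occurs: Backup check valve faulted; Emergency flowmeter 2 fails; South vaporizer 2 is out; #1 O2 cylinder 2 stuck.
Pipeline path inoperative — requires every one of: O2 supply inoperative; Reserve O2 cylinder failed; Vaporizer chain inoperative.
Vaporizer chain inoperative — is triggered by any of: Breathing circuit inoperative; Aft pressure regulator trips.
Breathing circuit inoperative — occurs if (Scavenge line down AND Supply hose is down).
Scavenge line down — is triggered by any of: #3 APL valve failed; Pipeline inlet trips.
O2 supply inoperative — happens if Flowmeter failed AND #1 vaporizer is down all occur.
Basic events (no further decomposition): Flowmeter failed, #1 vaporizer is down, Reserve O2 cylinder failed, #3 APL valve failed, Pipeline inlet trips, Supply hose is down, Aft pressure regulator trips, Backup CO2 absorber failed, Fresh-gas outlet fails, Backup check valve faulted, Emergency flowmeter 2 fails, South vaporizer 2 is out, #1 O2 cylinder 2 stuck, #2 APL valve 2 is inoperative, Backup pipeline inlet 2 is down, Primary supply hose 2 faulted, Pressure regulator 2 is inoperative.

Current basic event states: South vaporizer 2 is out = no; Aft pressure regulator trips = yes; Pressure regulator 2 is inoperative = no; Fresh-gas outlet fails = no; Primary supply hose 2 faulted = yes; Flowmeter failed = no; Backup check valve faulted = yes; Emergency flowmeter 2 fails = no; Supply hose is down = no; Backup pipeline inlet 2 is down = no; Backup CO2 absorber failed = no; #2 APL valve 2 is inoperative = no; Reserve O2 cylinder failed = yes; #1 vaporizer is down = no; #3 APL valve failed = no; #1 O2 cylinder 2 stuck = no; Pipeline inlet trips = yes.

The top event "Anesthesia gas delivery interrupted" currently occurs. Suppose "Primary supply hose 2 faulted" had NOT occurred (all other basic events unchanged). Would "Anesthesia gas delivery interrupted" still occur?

No

Counterfactual: set "Primary supply hose 2 faulted" to not occurred.
O2 supply inoperative [AND]: Flowmeter failed=not, #1 vaporizer is down=not → not all inputs occur → does not occur.
Scavenge line down [OR]: #3 APL valve failed=not, Pipeline inlet trips=occurs → at least one input occurs → occurs.
Breathing circuit inoperative [AND]: Scavenge line down=occurs, Supply hose is down=not → not all inputs occur → does not occur.
Vaporizer chain inoperative [OR]: Breathing circuit inoperative=not, Aft pressure regulator trips=occurs → at least one input occurs → occurs.
Pipeline path inoperative [AND]: O2 supply inoperative=not, Reserve O2 cylinder failed=occurs, Vaporizer chain inoperative=occurs → not all inputs occur → does not occur.
Cylinder backup down [OR]: Backup check valve faulted=occurs, Emergency flowmeter 2 fails=not, South vaporizer 2 is out=not, #1 O2 cylinder 2 stuck=not → at least one input occurs → occurs.
O2 supply 2 fails [OR]: Cylinder backup down=occurs, #2 APL valve 2 is inoperative=not, Backup pipeline inlet 2 is down=not → at least one input occurs → occurs.
Scavenge line 2 fails [AND]: O2 supply 2 fails=occurs, Primary supply hose 2 faulted=not → not all inputs occur → does not occur.
Breathing circuit 2 fails [OR]: Backup CO2 absorber failed=not, Fresh-gas outlet fails=not, Scavenge line 2 fails=not, Pressure regulator 2 is inoperative=not → no input occurs → does not occur.
Anesthesia gas delivery interrupted [OR]: Pipeline path inoperative=not, Breathing circuit 2 fails=not → no input occurs → does not occur.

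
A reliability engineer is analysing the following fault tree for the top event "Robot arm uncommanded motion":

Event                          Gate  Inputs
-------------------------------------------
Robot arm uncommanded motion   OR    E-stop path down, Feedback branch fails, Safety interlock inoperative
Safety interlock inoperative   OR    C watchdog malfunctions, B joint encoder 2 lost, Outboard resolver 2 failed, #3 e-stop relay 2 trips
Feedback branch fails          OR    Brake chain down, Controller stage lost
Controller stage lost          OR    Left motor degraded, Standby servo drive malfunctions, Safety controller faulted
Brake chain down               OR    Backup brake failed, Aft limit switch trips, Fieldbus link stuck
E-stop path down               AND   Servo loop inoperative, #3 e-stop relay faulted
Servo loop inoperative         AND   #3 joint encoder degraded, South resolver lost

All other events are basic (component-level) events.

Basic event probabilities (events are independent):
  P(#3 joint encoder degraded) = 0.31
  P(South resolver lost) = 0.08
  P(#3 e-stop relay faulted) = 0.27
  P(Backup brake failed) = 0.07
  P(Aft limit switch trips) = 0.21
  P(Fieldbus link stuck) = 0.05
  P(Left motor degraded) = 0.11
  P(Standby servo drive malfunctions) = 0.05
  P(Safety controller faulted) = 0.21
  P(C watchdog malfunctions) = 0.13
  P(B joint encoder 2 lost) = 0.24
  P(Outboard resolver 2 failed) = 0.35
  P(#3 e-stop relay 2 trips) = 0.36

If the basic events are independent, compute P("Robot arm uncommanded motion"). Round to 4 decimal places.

0.8726

P(Servo loop inoperative) [AND] = 0.31 × 0.08 = 0.024800
P(E-stop path down) [AND] = 0.024800 × 0.27 = 0.006696
P(Brake chain down) [OR] = 1 − (1−0.07) × (1−0.21) × (1−0.05) = 0.302035
P(Controller stage lost) [OR] = 1 − (1−0.11) × (1−0.05) × (1−0.21) = 0.332055
P(Feedback branch fails) [OR] = 1 − (1−0.302035) × (1−0.332055) = 0.533798
P(Safety interlock inoperative) [OR] = 1 − (1−0.13) × (1−0.24) × (1−0.35) × (1−0.36) = 0.724941
P(Robot arm uncommanded motion) [OR] = 1 − (1−0.006696) × (1−0.533798) × (1−0.724941) = 0.872626
Rounded to 4 decimal places: P(Robot arm uncommanded motion) ≈ 0.8726.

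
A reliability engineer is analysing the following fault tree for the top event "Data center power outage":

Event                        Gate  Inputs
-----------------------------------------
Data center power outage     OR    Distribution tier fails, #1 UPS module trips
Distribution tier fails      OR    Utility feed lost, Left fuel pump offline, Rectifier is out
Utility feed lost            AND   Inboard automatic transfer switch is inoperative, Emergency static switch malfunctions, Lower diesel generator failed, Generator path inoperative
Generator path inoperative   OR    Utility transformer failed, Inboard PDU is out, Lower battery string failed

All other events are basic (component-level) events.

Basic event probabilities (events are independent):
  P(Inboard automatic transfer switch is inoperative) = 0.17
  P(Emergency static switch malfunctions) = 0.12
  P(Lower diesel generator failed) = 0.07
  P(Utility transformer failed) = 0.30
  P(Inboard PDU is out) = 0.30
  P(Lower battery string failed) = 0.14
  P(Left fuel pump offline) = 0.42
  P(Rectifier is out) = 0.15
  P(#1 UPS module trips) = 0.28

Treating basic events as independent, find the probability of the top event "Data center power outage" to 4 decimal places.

P(Generator path inoperative) [OR] = 1 − (1−0.30) × (1−0.30) × (1−0.14) = 0.578600
P(Utility feed lost) [AND] = 0.17 × 0.12 × 0.07 × 0.578600 = 0.000826
P(Distribution tier fails) [OR] = 1 − (1−0.000826) × (1−0.42) × (1−0.15) = 0.507407
P(Data center power outage) [OR] = 1 − (1−0.507407) × (1−0.28) = 0.645333
Rounded to 4 decimal places: P(Data center power outage) ≈ 0.6453.

0.6453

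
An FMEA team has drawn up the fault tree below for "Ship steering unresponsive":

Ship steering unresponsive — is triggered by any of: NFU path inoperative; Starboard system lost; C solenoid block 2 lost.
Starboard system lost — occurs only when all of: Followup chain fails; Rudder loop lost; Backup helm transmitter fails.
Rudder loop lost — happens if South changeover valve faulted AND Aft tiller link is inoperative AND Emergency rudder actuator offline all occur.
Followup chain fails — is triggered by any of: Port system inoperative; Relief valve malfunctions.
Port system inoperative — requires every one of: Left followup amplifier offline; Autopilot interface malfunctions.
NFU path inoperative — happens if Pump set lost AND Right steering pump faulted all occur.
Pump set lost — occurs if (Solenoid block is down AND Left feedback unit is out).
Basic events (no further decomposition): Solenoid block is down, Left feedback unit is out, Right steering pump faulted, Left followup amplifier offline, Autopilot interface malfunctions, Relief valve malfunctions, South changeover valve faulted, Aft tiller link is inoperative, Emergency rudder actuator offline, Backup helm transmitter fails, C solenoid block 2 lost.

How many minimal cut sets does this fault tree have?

Pump set lost [AND]: one cut set from each child combined → 1 × 1 = 1 cut set(s).
NFU path inoperative [AND]: one cut set from each child combined → 1 × 1 = 1 cut set(s).
Port system inoperative [AND]: one cut set from each child combined → 1 × 1 = 1 cut set(s).
Followup chain fails [OR]: union of children's cut sets → 2 cut set(s).
Rudder loop lost [AND]: one cut set from each child combined → 1 × 1 × 1 = 1 cut set(s).
Starboard system lost [AND]: one cut set from each child combined → 2 × 1 × 1 = 2 cut set(s).
Ship steering unresponsive [OR]: union of children's cut sets → 4 cut set(s).
Minimal cut sets: {Left feedback unit is out, Right steering pump faulted, Solenoid block is down}; {Aft tiller link is inoperative, Autopilot interface malfunctions, Backup helm transmitter fails, Emergency rudder actuator offline, Left followup amplifier offline, South changeover valve faulted}; {Aft tiller link is inoperative, Backup helm transmitter fails, Emergency rudder actuator offline, Relief valve malfunctions, South changeover valve faulted}; {C solenoid block 2 lost}.

4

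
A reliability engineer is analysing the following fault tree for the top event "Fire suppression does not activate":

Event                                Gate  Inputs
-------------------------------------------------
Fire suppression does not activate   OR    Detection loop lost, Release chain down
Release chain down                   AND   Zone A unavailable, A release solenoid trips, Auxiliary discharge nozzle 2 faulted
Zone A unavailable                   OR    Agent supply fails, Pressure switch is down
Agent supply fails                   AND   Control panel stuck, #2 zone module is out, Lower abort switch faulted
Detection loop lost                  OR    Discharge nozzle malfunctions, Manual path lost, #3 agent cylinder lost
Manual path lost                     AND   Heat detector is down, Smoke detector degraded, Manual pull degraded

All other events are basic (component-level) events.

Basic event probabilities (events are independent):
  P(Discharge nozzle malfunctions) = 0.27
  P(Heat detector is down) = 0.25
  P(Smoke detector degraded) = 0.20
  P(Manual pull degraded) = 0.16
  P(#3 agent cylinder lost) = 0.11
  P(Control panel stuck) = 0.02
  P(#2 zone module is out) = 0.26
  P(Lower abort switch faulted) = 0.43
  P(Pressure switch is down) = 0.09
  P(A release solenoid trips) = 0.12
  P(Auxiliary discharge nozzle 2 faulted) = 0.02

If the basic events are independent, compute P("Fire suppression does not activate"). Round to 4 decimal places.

P(Manual path lost) [AND] = 0.25 × 0.20 × 0.16 = 0.008000
P(Detection loop lost) [OR] = 1 − (1−0.27) × (1−0.008000) × (1−0.11) = 0.355498
P(Agent supply fails) [AND] = 0.02 × 0.26 × 0.43 = 0.002236
P(Zone A unavailable) [OR] = 1 − (1−0.002236) × (1−0.09) = 0.092035
P(Release chain down) [AND] = 0.092035 × 0.12 × 0.02 = 0.000221
P(Fire suppression does not activate) [OR] = 1 − (1−0.355498) × (1−0.000221) = 0.355640
Rounded to 4 decimal places: P(Fire suppression does not activate) ≈ 0.3556.

0.3556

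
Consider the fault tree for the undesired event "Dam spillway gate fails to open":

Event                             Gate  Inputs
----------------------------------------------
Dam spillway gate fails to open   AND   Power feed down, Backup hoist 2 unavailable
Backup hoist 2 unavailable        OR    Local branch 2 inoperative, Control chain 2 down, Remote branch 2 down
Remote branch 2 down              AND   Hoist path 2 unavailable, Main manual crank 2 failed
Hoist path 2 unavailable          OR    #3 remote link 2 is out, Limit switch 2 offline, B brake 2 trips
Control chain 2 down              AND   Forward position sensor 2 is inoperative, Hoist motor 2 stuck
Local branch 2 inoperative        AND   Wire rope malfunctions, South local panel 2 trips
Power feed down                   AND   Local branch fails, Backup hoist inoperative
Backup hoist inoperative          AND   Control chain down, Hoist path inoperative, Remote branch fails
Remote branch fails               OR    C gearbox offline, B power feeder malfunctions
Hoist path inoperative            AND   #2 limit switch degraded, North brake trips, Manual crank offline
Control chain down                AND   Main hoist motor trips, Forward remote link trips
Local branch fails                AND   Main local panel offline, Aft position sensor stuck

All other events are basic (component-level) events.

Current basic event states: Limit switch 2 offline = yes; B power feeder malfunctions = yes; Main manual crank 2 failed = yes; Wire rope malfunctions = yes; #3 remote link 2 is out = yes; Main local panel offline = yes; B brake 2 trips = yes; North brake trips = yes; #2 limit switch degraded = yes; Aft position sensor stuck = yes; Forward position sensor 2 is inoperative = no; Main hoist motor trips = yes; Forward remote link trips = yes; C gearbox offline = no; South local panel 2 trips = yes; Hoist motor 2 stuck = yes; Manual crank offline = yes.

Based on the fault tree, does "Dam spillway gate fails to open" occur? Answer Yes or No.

Yes

Local branch fails [AND]: Main local panel offline=occurs, Aft position sensor stuck=occurs → all inputs occur → occurs.
Control chain down [AND]: Main hoist motor trips=occurs, Forward remote link trips=occurs → all inputs occur → occurs.
Hoist path inoperative [AND]: #2 limit switch degraded=occurs, North brake trips=occurs, Manual crank offline=occurs → all inputs occur → occurs.
Remote branch fails [OR]: C gearbox offline=not, B power feeder malfunctions=occurs → at least one input occurs → occurs.
Backup hoist inoperative [AND]: Control chain down=occurs, Hoist path inoperative=occurs, Remote branch fails=occurs → all inputs occur → occurs.
Power feed down [AND]: Local branch fails=occurs, Backup hoist inoperative=occurs → all inputs occur → occurs.
Local branch 2 inoperative [AND]: Wire rope malfunctions=occurs, South local panel 2 trips=occurs → all inputs occur → occurs.
Control chain 2 down [AND]: Forward position sensor 2 is inoperative=not, Hoist motor 2 stuck=occurs → not all inputs occur → does not occur.
Hoist path 2 unavailable [OR]: #3 remote link 2 is out=occurs, Limit switch 2 offline=occurs, B brake 2 trips=occurs → at least one input occurs → occurs.
Remote branch 2 down [AND]: Hoist path 2 unavailable=occurs, Main manual crank 2 failed=occurs → all inputs occur → occurs.
Backup hoist 2 unavailable [OR]: Local branch 2 inoperative=occurs, Control chain 2 down=not, Remote branch 2 down=occurs → at least one input occurs → occurs.
Dam spillway gate fails to open [AND]: Power feed down=occurs, Backup hoist 2 unavailable=occurs → all inputs occur → occurs.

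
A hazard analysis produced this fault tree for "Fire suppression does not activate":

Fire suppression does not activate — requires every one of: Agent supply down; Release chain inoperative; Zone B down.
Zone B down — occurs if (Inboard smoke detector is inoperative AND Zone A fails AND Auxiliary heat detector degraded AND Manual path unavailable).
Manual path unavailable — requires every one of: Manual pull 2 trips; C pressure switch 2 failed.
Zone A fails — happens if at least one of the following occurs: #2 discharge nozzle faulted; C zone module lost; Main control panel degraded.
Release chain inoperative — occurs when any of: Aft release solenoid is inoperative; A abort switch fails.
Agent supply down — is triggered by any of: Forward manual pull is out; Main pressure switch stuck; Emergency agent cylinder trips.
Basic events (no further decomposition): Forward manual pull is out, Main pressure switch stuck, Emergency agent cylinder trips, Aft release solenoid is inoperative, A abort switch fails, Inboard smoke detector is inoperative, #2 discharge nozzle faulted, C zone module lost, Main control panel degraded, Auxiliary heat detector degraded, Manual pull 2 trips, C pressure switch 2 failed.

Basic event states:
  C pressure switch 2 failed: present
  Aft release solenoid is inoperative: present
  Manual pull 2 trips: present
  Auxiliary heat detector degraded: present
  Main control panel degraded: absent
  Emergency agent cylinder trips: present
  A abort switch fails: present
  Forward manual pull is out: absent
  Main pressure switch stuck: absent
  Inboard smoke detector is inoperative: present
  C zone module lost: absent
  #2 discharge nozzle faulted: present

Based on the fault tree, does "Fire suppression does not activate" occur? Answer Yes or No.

Agent supply down [OR]: Forward manual pull is out=not, Main pressure switch stuck=not, Emergency agent cylinder trips=occurs → at least one input occurs → occurs.
Release chain inoperative [OR]: Aft release solenoid is inoperative=occurs, A abort switch fails=occurs → at least one input occurs → occurs.
Zone A fails [OR]: #2 discharge nozzle faulted=occurs, C zone module lost=not, Main control panel degraded=not → at least one input occurs → occurs.
Manual path unavailable [AND]: Manual pull 2 trips=occurs, C pressure switch 2 failed=occurs → all inputs occur → occurs.
Zone B down [AND]: Inboard smoke detector is inoperative=occurs, Zone A fails=occurs, Auxiliary heat detector degraded=occurs, Manual path unavailable=occurs → all inputs occur → occurs.
Fire suppression does not activate [AND]: Agent supply down=occurs, Release chain inoperative=occurs, Zone B down=occurs → all inputs occur → occurs.

Yes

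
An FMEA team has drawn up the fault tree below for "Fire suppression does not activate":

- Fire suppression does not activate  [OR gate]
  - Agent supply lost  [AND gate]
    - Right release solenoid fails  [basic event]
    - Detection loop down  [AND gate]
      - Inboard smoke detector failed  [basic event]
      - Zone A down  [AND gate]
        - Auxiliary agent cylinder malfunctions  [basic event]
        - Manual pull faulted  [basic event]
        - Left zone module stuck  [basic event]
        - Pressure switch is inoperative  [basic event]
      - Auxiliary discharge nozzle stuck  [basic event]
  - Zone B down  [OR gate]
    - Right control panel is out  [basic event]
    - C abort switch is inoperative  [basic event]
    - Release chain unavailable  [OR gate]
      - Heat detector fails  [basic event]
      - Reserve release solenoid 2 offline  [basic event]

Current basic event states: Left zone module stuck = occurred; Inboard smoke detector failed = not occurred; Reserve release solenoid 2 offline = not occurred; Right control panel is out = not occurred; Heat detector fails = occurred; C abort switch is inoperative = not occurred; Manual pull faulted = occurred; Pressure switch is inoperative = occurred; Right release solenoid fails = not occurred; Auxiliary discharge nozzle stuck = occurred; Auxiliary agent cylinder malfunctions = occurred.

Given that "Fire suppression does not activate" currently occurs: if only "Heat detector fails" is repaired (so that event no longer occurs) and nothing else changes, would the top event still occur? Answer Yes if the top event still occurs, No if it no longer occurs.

Counterfactual: set "Heat detector fails" to not occurred.
Zone A down [AND]: Auxiliary agent cylinder malfunctions=occurs, Manual pull faulted=occurs, Left zone module stuck=occurs, Pressure switch is inoperative=occurs → all inputs occur → occurs.
Detection loop down [AND]: Inboard smoke detector failed=not, Zone A down=occurs, Auxiliary discharge nozzle stuck=occurs → not all inputs occur → does not occur.
Agent supply lost [AND]: Right release solenoid fails=not, Detection loop down=not → not all inputs occur → does not occur.
Release chain unavailable [OR]: Heat detector fails=not, Reserve release solenoid 2 offline=not → no input occurs → does not occur.
Zone B down [OR]: Right control panel is out=not, C abort switch is inoperative=not, Release chain unavailable=not → no input occurs → does not occur.
Fire suppression does not activate [OR]: Agent supply lost=not, Zone B down=not → no input occurs → does not occur.

No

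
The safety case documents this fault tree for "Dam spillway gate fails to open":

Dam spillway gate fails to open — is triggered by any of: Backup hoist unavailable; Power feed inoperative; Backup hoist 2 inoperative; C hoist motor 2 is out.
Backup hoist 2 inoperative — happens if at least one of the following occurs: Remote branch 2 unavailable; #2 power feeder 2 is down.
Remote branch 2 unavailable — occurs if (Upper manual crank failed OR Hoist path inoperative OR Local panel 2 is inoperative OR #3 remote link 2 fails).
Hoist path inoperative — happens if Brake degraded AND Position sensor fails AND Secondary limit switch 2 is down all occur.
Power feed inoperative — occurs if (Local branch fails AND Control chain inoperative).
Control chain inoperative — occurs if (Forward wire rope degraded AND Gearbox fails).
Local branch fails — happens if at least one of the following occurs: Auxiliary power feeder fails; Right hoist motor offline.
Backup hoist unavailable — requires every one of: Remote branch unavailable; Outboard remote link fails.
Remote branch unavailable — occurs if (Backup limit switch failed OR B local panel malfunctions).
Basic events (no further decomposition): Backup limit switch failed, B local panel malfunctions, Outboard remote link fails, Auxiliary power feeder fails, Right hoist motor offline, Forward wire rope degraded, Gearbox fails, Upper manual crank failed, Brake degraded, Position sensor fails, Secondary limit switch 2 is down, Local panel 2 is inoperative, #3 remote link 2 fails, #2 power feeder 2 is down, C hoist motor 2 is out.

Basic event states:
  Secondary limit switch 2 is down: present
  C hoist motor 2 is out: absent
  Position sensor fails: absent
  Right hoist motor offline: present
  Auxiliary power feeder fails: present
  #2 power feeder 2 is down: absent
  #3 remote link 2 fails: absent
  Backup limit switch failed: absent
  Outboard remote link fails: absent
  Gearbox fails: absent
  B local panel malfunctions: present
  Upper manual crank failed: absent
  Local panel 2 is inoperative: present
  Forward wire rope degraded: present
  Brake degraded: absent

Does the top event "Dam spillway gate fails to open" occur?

Remote branch unavailable [OR]: Backup limit switch failed=not, B local panel malfunctions=occurs → at least one input occurs → occurs.
Backup hoist unavailable [AND]: Remote branch unavailable=occurs, Outboard remote link fails=not → not all inputs occur → does not occur.
Local branch fails [OR]: Auxiliary power feeder fails=occurs, Right hoist motor offline=occurs → at least one input occurs → occurs.
Control chain inoperative [AND]: Forward wire rope degraded=occurs, Gearbox fails=not → not all inputs occur → does not occur.
Power feed inoperative [AND]: Local branch fails=occurs, Control chain inoperative=not → not all inputs occur → does not occur.
Hoist path inoperative [AND]: Brake degraded=not, Position sensor fails=not, Secondary limit switch 2 is down=occurs → not all inputs occur → does not occur.
Remote branch 2 unavailable [OR]: Upper manual crank failed=not, Hoist path inoperative=not, Local panel 2 is inoperative=occurs, #3 remote link 2 fails=not → at least one input occurs → occurs.
Backup hoist 2 inoperative [OR]: Remote branch 2 unavailable=occurs, #2 power feeder 2 is down=not → at least one input occurs → occurs.
Dam spillway gate fails to open [OR]: Backup hoist unavailable=not, Power feed inoperative=not, Backup hoist 2 inoperative=occurs, C hoist motor 2 is out=not → at least one input occurs → occurs.

Yes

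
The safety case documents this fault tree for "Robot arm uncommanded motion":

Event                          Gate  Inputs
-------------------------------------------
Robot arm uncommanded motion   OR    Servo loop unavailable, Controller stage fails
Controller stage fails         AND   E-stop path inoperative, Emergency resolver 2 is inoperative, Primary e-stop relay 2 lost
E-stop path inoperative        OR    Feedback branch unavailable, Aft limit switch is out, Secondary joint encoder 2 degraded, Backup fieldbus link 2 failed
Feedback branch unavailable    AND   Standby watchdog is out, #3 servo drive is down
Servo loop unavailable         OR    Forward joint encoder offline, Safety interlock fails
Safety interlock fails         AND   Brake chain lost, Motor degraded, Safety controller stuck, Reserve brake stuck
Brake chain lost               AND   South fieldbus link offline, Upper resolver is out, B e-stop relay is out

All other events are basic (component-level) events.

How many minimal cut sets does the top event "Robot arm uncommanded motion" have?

Brake chain lost [AND]: one cut set from each child combined → 1 × 1 × 1 = 1 cut set(s).
Safety interlock fails [AND]: one cut set from each child combined → 1 × 1 × 1 × 1 = 1 cut set(s).
Servo loop unavailable [OR]: union of children's cut sets → 2 cut set(s).
Feedback branch unavailable [AND]: one cut set from each child combined → 1 × 1 = 1 cut set(s).
E-stop path inoperative [OR]: union of children's cut sets → 4 cut set(s).
Controller stage fails [AND]: one cut set from each child combined → 4 × 1 × 1 = 4 cut set(s).
Robot arm uncommanded motion [OR]: union of children's cut sets → 6 cut set(s).
Minimal cut sets: {Forward joint encoder offline}; {B e-stop relay is out, Motor degraded, Reserve brake stuck, Safety controller stuck, South fieldbus link offline, Upper resolver is out}; {#3 servo drive is down, Emergency resolver 2 is inoperative, Primary e-stop relay 2 lost, Standby watchdog is out}; {Aft limit switch is out, Emergency resolver 2 is inoperative, Primary e-stop relay 2 lost}; {Emergency resolver 2 is inoperative, Primary e-stop relay 2 lost, Secondary joint encoder 2 degraded}; {Backup fieldbus link 2 failed, Emergency resolver 2 is inoperative, Primary e-stop relay 2 lost}.

6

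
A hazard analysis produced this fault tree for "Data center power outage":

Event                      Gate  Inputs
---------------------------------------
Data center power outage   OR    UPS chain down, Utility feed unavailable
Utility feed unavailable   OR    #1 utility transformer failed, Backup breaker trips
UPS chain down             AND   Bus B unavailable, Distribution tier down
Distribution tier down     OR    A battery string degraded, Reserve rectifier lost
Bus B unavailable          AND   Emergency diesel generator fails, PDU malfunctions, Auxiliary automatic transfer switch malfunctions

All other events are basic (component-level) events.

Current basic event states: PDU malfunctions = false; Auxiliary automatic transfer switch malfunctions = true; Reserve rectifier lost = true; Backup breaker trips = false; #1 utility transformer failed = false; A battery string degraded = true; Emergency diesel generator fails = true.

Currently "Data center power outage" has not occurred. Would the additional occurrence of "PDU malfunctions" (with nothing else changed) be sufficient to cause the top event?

Yes

Counterfactual: set "PDU malfunctions" to occurred.
Bus B unavailable [AND]: Emergency diesel generator fails=occurs, PDU malfunctions=occurs, Auxiliary automatic transfer switch malfunctions=occurs → all inputs occur → occurs.
Distribution tier down [OR]: A battery string degraded=occurs, Reserve rectifier lost=occurs → at least one input occurs → occurs.
UPS chain down [AND]: Bus B unavailable=occurs, Distribution tier down=occurs → all inputs occur → occurs.
Utility feed unavailable [OR]: #1 utility transformer failed=not, Backup breaker trips=not → no input occurs → does not occur.
Data center power outage [OR]: UPS chain down=occurs, Utility feed unavailable=not → at least one input occurs → occurs.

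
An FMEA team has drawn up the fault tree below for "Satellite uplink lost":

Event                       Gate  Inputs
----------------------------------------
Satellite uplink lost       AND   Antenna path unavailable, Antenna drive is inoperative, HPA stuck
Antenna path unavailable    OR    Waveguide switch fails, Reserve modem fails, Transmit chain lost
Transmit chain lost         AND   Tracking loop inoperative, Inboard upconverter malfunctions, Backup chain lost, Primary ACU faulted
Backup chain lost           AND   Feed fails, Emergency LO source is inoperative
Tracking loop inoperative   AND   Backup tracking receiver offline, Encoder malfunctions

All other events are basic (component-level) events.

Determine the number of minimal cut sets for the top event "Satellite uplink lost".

Tracking loop inoperative [AND]: one cut set from each child combined → 1 × 1 = 1 cut set(s).
Backup chain lost [AND]: one cut set from each child combined → 1 × 1 = 1 cut set(s).
Transmit chain lost [AND]: one cut set from each child combined → 1 × 1 × 1 × 1 = 1 cut set(s).
Antenna path unavailable [OR]: union of children's cut sets → 3 cut set(s).
Satellite uplink lost [AND]: one cut set from each child combined → 3 × 1 × 1 = 3 cut set(s).
Minimal cut sets: {Antenna drive is inoperative, HPA stuck, Waveguide switch fails}; {Antenna drive is inoperative, HPA stuck, Reserve modem fails}; {Antenna drive is inoperative, Backup tracking receiver offline, Emergency LO source is inoperative, Encoder malfunctions, Feed fails, HPA stuck, Inboard upconverter malfunctions, Primary ACU faulted}.

3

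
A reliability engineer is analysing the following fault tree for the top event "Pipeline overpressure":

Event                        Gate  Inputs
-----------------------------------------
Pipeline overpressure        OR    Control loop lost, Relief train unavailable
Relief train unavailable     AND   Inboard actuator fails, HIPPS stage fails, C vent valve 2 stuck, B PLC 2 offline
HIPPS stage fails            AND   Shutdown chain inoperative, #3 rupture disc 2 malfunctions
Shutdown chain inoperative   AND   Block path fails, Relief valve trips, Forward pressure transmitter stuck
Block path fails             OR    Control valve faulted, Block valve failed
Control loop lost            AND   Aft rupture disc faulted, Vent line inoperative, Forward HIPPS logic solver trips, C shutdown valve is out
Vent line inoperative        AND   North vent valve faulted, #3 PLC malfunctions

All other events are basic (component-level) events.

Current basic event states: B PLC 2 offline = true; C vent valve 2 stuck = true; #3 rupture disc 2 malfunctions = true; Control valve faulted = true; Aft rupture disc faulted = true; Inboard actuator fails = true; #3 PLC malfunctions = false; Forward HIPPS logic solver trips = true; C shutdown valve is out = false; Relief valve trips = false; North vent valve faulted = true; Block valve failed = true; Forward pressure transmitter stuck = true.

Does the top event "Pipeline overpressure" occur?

No

Vent line inoperative [AND]: North vent valve faulted=occurs, #3 PLC malfunctions=not → not all inputs occur → does not occur.
Control loop lost [AND]: Aft rupture disc faulted=occurs, Vent line inoperative=not, Forward HIPPS logic solver trips=occurs, C shutdown valve is out=not → not all inputs occur → does not occur.
Block path fails [OR]: Control valve faulted=occurs, Block valve failed=occurs → at least one input occurs → occurs.
Shutdown chain inoperative [AND]: Block path fails=occurs, Relief valve trips=not, Forward pressure transmitter stuck=occurs → not all inputs occur → does not occur.
HIPPS stage fails [AND]: Shutdown chain inoperative=not, #3 rupture disc 2 malfunctions=occurs → not all inputs occur → does not occur.
Relief train unavailable [AND]: Inboard actuator fails=occurs, HIPPS stage fails=not, C vent valve 2 stuck=occurs, B PLC 2 offline=occurs → not all inputs occur → does not occur.
Pipeline overpressure [OR]: Control loop lost=not, Relief train unavailable=not → no input occurs → does not occur.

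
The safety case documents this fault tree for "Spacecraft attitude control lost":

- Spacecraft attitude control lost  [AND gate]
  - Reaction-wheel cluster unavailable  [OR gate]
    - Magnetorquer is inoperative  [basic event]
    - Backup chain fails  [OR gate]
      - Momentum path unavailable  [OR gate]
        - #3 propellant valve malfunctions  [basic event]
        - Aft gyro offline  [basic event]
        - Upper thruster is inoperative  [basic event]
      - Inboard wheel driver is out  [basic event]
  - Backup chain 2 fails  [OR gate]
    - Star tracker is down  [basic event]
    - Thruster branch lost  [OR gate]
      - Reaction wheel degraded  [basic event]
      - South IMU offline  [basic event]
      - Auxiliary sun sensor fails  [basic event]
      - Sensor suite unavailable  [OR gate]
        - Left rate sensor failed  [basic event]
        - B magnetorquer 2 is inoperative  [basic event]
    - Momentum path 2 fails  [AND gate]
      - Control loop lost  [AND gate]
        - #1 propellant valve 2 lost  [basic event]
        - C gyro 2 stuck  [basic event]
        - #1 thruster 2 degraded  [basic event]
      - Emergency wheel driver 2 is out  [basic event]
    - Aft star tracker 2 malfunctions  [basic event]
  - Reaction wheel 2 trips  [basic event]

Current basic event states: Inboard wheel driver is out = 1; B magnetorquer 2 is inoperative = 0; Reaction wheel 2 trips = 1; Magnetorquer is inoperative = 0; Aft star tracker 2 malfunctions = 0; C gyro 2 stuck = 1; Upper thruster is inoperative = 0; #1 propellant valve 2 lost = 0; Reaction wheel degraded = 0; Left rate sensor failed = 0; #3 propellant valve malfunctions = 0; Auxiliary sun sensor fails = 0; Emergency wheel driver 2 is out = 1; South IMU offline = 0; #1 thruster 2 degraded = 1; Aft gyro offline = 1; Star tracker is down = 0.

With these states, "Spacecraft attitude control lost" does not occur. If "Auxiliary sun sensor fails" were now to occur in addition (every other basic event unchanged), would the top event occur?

Counterfactual: set "Auxiliary sun sensor fails" to occurred.
Momentum path unavailable [OR]: #3 propellant valve malfunctions=not, Aft gyro offline=occurs, Upper thruster is inoperative=not → at least one input occurs → occurs.
Backup chain fails [OR]: Momentum path unavailable=occurs, Inboard wheel driver is out=occurs → at least one input occurs → occurs.
Reaction-wheel cluster unavailable [OR]: Magnetorquer is inoperative=not, Backup chain fails=occurs → at least one input occurs → occurs.
Sensor suite unavailable [OR]: Left rate sensor failed=not, B magnetorquer 2 is inoperative=not → no input occurs → does not occur.
Thruster branch lost [OR]: Reaction wheel degraded=not, South IMU offline=not, Auxiliary sun sensor fails=occurs, Sensor suite unavailable=not → at least one input occurs → occurs.
Control loop lost [AND]: #1 propellant valve 2 lost=not, C gyro 2 stuck=occurs, #1 thruster 2 degraded=occurs → not all inputs occur → does not occur.
Momentum path 2 fails [AND]: Control loop lost=not, Emergency wheel driver 2 is out=occurs → not all inputs occur → does not occur.
Backup chain 2 fails [OR]: Star tracker is down=not, Thruster branch lost=occurs, Momentum path 2 fails=not, Aft star tracker 2 malfunctions=not → at least one input occurs → occurs.
Spacecraft attitude control lost [AND]: Reaction-wheel cluster unavailable=occurs, Backup chain 2 fails=occurs, Reaction wheel 2 trips=occurs → all inputs occur → occurs.

Yes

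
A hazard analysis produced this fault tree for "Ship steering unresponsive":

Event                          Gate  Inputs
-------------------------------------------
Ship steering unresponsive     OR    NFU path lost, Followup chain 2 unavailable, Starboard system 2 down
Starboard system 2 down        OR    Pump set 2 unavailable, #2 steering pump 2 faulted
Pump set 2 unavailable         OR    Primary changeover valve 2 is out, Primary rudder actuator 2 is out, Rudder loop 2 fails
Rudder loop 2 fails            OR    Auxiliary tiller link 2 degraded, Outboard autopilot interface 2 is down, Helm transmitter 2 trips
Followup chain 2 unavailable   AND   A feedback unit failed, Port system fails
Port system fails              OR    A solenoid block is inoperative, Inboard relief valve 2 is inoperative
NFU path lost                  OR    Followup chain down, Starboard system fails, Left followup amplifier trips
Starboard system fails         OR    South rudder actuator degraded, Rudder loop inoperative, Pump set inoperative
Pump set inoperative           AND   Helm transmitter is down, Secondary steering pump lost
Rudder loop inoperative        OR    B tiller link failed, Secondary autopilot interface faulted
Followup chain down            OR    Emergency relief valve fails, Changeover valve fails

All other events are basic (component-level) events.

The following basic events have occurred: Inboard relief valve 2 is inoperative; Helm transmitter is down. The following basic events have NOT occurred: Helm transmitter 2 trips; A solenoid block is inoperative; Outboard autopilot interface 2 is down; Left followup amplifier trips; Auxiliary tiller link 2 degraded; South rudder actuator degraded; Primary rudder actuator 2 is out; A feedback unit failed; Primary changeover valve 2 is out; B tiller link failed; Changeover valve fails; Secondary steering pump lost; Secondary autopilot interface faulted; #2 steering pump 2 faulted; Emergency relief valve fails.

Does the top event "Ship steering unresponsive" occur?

Followup chain down [OR]: Emergency relief valve fails=not, Changeover valve fails=not → no input occurs → does not occur.
Rudder loop inoperative [OR]: B tiller link failed=not, Secondary autopilot interface faulted=not → no input occurs → does not occur.
Pump set inoperative [AND]: Helm transmitter is down=occurs, Secondary steering pump lost=not → not all inputs occur → does not occur.
Starboard system fails [OR]: South rudder actuator degraded=not, Rudder loop inoperative=not, Pump set inoperative=not → no input occurs → does not occur.
NFU path lost [OR]: Followup chain down=not, Starboard system fails=not, Left followup amplifier trips=not → no input occurs → does not occur.
Port system fails [OR]: A solenoid block is inoperative=not, Inboard relief valve 2 is inoperative=occurs → at least one input occurs → occurs.
Followup chain 2 unavailable [AND]: A feedback unit failed=not, Port system fails=occurs → not all inputs occur → does not occur.
Rudder loop 2 fails [OR]: Auxiliary tiller link 2 degraded=not, Outboard autopilot interface 2 is down=not, Helm transmitter 2 trips=not → no input occurs → does not occur.
Pump set 2 unavailable [OR]: Primary changeover valve 2 is out=not, Primary rudder actuator 2 is out=not, Rudder loop 2 fails=not → no input occurs → does not occur.
Starboard system 2 down [OR]: Pump set 2 unavailable=not, #2 steering pump 2 faulted=not → no input occurs → does not occur.
Ship steering unresponsive [OR]: NFU path lost=not, Followup chain 2 unavailable=not, Starboard system 2 down=not → no input occurs → does not occur.

No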